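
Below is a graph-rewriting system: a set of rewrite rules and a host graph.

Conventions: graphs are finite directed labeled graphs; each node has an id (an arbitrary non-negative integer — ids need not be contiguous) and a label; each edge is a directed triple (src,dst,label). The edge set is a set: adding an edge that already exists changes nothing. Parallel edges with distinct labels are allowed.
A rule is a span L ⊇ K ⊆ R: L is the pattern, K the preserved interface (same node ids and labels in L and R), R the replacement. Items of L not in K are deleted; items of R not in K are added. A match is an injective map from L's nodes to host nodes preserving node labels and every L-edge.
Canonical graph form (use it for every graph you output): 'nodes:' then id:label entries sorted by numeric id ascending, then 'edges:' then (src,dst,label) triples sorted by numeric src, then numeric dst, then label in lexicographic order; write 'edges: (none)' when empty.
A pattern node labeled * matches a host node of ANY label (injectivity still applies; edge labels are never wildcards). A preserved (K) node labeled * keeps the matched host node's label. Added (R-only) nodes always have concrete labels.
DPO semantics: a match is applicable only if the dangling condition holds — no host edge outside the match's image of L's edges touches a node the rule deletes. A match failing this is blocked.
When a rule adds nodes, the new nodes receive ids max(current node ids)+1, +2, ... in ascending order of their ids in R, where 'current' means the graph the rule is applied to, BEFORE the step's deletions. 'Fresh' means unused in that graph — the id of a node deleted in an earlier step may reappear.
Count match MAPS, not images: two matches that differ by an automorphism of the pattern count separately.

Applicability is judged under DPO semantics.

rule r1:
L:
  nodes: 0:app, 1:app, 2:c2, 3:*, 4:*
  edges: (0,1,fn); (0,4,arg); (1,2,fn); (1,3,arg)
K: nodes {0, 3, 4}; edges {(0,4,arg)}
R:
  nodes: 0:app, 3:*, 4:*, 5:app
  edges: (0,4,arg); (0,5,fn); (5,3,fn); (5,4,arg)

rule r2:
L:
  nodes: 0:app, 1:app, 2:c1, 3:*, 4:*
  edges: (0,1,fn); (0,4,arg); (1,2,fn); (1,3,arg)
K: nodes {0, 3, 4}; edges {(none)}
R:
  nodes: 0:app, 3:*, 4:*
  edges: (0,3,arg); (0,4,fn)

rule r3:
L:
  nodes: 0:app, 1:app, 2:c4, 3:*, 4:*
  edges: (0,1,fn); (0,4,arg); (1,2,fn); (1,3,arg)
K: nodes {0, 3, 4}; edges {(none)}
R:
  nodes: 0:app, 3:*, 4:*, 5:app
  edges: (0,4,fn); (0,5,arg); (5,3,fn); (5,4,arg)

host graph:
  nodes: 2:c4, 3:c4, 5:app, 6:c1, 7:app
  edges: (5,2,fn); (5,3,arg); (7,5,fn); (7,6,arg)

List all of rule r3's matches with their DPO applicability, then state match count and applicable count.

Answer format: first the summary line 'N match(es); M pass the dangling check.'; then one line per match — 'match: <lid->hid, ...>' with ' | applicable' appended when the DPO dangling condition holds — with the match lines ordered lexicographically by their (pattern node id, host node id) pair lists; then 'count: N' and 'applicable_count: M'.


1 match(es); 1 pass the dangling check.
match: 0->7, 1->5, 2->2, 3->3, 4->6 | applicable
count: 1
applicable_count: 1


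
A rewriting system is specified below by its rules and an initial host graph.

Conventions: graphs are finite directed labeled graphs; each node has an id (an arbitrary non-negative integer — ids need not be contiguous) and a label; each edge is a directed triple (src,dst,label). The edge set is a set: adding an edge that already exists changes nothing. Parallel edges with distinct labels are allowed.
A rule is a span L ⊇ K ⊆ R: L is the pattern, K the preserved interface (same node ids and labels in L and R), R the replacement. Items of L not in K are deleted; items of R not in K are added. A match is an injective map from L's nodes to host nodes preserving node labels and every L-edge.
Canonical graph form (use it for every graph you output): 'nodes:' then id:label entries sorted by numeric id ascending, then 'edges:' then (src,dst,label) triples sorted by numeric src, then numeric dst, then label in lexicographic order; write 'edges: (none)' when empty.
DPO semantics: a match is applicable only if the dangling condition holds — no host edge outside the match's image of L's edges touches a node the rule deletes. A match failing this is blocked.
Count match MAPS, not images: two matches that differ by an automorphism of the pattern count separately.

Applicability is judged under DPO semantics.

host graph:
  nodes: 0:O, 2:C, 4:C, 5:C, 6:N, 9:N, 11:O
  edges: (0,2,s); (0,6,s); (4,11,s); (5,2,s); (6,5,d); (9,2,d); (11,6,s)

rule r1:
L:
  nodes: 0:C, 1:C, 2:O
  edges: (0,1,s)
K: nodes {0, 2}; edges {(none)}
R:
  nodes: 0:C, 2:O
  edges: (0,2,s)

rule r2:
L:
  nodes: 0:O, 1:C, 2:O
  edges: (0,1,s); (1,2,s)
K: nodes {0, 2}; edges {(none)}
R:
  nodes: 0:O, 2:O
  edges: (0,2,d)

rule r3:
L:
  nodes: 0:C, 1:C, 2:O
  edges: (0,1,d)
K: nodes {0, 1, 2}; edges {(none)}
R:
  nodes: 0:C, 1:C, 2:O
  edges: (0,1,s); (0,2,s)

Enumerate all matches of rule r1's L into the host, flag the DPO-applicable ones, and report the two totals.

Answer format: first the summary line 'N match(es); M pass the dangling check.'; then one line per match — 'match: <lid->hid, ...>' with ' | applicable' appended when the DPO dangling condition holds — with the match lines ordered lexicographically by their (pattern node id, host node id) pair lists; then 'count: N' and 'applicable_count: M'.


2 match(es); 0 pass the dangling check.
match: 0->5, 1->2, 2->0
match: 0->5, 1->2, 2->11
count: 2
applicable_count: 0


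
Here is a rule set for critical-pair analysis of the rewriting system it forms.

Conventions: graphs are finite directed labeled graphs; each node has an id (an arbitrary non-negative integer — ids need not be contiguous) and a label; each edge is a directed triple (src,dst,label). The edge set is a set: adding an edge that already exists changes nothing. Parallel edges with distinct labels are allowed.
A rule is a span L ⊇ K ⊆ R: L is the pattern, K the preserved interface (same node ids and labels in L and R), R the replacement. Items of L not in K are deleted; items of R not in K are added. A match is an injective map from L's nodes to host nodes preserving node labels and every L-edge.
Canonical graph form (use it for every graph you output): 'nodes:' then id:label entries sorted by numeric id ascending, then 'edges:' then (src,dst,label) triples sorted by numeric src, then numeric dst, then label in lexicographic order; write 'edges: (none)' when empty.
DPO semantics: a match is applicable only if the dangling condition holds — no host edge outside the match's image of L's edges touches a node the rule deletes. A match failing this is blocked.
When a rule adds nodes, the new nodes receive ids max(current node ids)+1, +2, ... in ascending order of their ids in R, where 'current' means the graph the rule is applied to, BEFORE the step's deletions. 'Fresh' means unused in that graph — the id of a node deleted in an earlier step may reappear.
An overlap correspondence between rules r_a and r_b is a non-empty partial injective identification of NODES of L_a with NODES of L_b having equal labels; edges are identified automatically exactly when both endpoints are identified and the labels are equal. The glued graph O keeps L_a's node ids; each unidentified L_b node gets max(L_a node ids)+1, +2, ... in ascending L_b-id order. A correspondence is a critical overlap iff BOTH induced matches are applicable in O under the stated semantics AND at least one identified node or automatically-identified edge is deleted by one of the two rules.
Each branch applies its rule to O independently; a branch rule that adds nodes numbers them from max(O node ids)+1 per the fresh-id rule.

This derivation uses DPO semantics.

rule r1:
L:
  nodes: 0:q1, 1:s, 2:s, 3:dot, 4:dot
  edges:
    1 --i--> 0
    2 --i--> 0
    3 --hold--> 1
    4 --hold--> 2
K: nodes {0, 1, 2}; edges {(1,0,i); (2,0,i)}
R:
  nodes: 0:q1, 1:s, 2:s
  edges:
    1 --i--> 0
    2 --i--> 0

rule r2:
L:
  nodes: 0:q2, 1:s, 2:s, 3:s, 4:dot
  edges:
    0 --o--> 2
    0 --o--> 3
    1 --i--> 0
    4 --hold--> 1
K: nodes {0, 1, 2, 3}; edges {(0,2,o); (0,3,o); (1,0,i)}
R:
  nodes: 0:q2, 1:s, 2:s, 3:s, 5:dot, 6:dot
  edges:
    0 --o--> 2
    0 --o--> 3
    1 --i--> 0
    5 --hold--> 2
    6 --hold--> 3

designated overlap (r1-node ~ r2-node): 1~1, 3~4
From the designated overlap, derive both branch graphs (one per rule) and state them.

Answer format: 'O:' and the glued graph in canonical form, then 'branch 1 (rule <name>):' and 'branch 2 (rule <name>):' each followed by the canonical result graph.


O:
nodes: 0:q1, 1:s, 2:s, 3:dot, 4:dot, 5:q2, 6:s, 7:s
edges: (1,0,i); (1,5,i); (2,0,i); (3,1,hold); (4,2,hold); (5,6,o); (5,7,o)
branch 1 (rule r1):
nodes: 0:q1, 1:s, 2:s, 5:q2, 6:s, 7:s
edges: (1,0,i); (1,5,i); (2,0,i); (5,6,o); (5,7,o)
branch 2 (rule r2):
nodes: 0:q1, 1:s, 2:s, 4:dot, 5:q2, 6:s, 7:s, 8:dot, 9:dot
edges: (1,0,i); (1,5,i); (2,0,i); (4,2,hold); (5,6,o); (5,7,o); (8,6,hold); (9,7,hold)


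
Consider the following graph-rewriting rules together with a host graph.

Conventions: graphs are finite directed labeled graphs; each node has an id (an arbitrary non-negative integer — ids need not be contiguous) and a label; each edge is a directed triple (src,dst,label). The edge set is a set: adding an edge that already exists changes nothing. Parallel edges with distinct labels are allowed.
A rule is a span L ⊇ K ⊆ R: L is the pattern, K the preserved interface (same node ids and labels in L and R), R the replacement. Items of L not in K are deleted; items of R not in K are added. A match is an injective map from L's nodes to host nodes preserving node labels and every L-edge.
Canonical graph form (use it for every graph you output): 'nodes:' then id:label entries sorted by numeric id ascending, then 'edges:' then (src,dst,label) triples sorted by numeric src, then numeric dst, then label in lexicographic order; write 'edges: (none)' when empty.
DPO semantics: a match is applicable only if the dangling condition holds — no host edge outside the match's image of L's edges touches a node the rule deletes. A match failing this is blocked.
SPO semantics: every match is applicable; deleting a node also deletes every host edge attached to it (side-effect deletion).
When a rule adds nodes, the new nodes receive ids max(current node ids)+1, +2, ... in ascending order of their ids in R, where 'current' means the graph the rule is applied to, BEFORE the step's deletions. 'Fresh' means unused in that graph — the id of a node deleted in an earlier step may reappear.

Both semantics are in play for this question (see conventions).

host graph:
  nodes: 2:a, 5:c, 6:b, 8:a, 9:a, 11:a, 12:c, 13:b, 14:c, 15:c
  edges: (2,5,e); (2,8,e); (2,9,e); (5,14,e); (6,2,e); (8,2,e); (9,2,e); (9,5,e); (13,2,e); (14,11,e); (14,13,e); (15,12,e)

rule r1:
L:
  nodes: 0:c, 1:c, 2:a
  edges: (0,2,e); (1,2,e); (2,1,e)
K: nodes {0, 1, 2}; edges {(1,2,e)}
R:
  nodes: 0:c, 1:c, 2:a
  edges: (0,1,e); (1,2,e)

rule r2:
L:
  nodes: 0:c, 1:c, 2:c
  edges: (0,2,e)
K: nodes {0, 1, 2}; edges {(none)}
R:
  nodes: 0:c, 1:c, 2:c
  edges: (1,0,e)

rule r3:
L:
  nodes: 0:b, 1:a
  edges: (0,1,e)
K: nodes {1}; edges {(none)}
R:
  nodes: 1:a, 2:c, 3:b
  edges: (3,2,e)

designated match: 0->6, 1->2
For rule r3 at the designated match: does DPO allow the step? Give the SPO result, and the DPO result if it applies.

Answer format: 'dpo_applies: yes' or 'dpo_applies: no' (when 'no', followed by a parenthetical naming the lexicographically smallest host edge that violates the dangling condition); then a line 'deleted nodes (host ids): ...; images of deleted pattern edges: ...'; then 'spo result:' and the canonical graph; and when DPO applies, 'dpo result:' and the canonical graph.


dpo_applies: yes
deleted nodes (host ids): 6; images of deleted pattern edges: (6,2,e)
spo result:
nodes: 2:a, 5:c, 8:a, 9:a, 11:a, 12:c, 13:b, 14:c, 15:c, 16:c, 17:b
edges: (2,5,e); (2,8,e); (2,9,e); (5,14,e); (8,2,e); (9,2,e); (9,5,e); (13,2,e); (14,11,e); (14,13,e); (15,12,e); (17,16,e)
dpo result:
nodes: 2:a, 5:c, 8:a, 9:a, 11:a, 12:c, 13:b, 14:c, 15:c, 16:c, 17:b
edges: (2,5,e); (2,8,e); (2,9,e); (5,14,e); (8,2,e); (9,2,e); (9,5,e); (13,2,e); (14,11,e); (14,13,e); (15,12,e); (17,16,e)


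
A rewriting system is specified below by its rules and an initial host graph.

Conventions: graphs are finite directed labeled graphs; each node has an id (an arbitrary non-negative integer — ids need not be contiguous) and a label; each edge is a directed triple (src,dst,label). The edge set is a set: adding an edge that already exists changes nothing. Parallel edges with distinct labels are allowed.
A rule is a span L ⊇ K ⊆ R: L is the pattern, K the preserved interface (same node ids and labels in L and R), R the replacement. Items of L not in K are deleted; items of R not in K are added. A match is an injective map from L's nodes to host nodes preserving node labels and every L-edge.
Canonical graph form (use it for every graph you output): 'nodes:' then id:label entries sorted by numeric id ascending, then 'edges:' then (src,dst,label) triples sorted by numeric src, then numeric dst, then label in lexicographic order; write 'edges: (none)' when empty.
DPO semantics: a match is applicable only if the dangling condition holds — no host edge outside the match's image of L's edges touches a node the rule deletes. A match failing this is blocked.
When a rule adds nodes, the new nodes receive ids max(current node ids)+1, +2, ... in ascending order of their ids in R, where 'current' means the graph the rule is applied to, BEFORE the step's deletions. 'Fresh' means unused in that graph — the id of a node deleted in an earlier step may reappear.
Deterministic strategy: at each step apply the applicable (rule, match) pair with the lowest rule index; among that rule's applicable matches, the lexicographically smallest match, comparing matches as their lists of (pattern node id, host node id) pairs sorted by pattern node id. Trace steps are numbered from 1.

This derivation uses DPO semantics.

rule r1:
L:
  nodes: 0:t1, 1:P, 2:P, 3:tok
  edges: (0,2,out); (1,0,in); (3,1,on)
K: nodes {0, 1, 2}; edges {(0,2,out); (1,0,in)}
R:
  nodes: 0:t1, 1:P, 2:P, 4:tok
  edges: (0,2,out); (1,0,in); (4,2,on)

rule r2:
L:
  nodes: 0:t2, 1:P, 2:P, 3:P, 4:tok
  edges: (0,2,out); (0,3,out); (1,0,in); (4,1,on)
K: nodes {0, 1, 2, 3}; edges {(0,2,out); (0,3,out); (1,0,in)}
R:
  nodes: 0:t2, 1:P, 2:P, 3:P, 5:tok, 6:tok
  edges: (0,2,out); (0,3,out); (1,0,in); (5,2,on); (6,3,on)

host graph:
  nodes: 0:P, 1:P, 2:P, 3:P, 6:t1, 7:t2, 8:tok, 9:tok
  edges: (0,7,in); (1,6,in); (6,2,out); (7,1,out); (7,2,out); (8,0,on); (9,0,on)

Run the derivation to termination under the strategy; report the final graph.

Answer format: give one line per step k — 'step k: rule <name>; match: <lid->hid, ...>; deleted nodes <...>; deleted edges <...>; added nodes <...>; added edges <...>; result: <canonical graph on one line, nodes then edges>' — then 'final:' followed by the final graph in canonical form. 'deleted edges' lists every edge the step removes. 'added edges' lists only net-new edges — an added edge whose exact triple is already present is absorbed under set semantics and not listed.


step 1: rule r2; match: 0->7, 1->0, 2->1, 3->2, 4->8; deleted nodes 8; deleted edges (8,0,on); added nodes 10, 11; added edges (10,1,on); (11,2,on); result: nodes: 0:P, 1:P, 2:P, 3:P, 6:t1, 7:t2, 9:tok, 10:tok, 11:tok edges: (0,7,in); (1,6,in); (6,2,out); (7,1,out); (7,2,out); (9,0,on); (10,1,on); (11,2,on)
step 2: rule r1; match: 0->6, 1->1, 2->2, 3->10; deleted nodes 10; deleted edges (10,1,on); added nodes 12; added edges (12,2,on); result: nodes: 0:P, 1:P, 2:P, 3:P, 6:t1, 7:t2, 9:tok, 11:tok, 12:tok edges: (0,7,in); (1,6,in); (6,2,out); (7,1,out); (7,2,out); (9,0,on); (11,2,on); (12,2,on)
step 3: rule r2; match: 0->7, 1->0, 2->1, 3->2, 4->9; deleted nodes 9; deleted edges (9,0,on); added nodes 13, 14; added edges (13,1,on); (14,2,on); result: nodes: 0:P, 1:P, 2:P, 3:P, 6:t1, 7:t2, 11:tok, 12:tok, 13:tok, 14:tok edges: (0,7,in); (1,6,in); (6,2,out); (7,1,out); (7,2,out); (11,2,on); (12,2,on); (13,1,on); (14,2,on)
step 4: rule r1; match: 0->6, 1->1, 2->2, 3->13; deleted nodes 13; deleted edges (13,1,on); added nodes 15; added edges (15,2,on); result: nodes: 0:P, 1:P, 2:P, 3:P, 6:t1, 7:t2, 11:tok, 12:tok, 14:tok, 15:tok edges: (0,7,in); (1,6,in); (6,2,out); (7,1,out); (7,2,out); (11,2,on); (12,2,on); (14,2,on); (15,2,on)
final:
nodes: 0:P, 1:P, 2:P, 3:P, 6:t1, 7:t2, 11:tok, 12:tok, 14:tok, 15:tok
edges: (0,7,in); (1,6,in); (6,2,out); (7,1,out); (7,2,out); (11,2,on); (12,2,on); (14,2,on); (15,2,on)


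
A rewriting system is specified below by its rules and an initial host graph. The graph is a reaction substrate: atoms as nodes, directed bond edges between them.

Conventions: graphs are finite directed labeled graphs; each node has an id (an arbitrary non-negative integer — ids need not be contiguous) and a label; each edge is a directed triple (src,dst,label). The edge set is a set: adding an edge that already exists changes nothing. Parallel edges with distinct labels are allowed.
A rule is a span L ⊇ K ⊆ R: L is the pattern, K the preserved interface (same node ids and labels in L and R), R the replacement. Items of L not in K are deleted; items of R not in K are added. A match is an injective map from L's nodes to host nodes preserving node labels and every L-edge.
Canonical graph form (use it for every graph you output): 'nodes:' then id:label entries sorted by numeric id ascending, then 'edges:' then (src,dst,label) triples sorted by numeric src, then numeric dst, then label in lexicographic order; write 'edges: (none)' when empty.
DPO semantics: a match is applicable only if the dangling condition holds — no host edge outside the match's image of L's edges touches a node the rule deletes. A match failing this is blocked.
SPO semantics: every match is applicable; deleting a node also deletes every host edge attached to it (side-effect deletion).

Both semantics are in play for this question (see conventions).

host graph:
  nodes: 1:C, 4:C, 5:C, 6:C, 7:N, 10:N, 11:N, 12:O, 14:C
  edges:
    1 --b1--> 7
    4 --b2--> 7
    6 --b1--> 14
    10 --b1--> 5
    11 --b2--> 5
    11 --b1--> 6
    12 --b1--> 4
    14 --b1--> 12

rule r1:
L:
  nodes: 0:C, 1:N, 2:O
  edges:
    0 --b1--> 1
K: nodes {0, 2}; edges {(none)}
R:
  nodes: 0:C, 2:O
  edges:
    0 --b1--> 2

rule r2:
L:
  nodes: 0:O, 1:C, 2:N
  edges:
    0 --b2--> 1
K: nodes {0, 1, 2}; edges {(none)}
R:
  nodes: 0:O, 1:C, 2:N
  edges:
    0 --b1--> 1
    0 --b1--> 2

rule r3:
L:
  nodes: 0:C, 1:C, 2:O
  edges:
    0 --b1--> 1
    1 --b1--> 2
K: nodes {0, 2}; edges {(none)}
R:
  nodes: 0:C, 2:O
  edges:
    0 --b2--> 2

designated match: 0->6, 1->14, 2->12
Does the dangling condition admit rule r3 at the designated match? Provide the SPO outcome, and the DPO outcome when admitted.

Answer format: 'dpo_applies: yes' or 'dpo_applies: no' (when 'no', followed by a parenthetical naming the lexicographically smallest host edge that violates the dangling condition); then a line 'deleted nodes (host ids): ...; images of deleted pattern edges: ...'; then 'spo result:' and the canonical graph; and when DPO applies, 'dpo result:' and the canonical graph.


dpo_applies: yes
deleted nodes (host ids): 14; images of deleted pattern edges: (6,14,b1); (14,12,b1)
spo result:
nodes: 1:C, 4:C, 5:C, 6:C, 7:N, 10:N, 11:N, 12:O
edges: (1,7,b1); (4,7,b2); (6,12,b2); (10,5,b1); (11,5,b2); (11,6,b1); (12,4,b1)
dpo result:
nodes: 1:C, 4:C, 5:C, 6:C, 7:N, 10:N, 11:N, 12:O
edges: (1,7,b1); (4,7,b2); (6,12,b2); (10,5,b1); (11,5,b2); (11,6,b1); (12,4,b1)


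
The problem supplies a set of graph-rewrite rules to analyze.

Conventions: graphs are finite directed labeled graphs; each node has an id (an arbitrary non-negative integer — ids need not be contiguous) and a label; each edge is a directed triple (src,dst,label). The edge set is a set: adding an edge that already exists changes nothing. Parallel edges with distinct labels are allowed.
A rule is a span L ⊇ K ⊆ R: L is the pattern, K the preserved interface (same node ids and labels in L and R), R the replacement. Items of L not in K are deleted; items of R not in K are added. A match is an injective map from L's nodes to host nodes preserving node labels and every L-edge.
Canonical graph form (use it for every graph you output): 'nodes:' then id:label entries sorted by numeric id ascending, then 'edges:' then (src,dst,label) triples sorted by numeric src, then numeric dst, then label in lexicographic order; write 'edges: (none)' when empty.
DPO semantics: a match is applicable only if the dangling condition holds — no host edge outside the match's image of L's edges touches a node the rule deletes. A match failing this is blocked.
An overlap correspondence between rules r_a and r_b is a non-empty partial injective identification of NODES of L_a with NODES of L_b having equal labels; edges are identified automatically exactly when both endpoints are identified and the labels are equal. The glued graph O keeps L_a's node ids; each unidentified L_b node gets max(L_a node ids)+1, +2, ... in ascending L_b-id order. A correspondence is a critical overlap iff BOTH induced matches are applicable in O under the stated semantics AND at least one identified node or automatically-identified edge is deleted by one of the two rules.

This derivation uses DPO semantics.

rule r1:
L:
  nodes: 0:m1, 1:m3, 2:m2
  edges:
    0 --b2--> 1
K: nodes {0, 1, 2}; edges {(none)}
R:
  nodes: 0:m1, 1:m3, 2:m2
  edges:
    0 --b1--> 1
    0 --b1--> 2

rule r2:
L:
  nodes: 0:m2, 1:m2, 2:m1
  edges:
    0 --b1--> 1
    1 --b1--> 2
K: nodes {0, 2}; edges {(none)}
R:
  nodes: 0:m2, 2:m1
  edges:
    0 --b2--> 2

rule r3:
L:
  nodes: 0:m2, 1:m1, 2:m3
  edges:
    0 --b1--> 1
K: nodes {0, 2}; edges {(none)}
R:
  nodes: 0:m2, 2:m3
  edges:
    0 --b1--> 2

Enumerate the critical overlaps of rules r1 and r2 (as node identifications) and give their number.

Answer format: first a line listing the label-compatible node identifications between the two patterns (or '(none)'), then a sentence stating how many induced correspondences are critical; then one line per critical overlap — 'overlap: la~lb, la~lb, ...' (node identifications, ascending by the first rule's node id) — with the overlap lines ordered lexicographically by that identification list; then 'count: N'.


label-compatible node identifications between L(r1) and L(r2): 0~2, 2~0, 2~1
2 of the induced correspondences are critical overlaps of r1 and r2.
overlap: 0~2, 2~1
overlap: 2~1
count: 2


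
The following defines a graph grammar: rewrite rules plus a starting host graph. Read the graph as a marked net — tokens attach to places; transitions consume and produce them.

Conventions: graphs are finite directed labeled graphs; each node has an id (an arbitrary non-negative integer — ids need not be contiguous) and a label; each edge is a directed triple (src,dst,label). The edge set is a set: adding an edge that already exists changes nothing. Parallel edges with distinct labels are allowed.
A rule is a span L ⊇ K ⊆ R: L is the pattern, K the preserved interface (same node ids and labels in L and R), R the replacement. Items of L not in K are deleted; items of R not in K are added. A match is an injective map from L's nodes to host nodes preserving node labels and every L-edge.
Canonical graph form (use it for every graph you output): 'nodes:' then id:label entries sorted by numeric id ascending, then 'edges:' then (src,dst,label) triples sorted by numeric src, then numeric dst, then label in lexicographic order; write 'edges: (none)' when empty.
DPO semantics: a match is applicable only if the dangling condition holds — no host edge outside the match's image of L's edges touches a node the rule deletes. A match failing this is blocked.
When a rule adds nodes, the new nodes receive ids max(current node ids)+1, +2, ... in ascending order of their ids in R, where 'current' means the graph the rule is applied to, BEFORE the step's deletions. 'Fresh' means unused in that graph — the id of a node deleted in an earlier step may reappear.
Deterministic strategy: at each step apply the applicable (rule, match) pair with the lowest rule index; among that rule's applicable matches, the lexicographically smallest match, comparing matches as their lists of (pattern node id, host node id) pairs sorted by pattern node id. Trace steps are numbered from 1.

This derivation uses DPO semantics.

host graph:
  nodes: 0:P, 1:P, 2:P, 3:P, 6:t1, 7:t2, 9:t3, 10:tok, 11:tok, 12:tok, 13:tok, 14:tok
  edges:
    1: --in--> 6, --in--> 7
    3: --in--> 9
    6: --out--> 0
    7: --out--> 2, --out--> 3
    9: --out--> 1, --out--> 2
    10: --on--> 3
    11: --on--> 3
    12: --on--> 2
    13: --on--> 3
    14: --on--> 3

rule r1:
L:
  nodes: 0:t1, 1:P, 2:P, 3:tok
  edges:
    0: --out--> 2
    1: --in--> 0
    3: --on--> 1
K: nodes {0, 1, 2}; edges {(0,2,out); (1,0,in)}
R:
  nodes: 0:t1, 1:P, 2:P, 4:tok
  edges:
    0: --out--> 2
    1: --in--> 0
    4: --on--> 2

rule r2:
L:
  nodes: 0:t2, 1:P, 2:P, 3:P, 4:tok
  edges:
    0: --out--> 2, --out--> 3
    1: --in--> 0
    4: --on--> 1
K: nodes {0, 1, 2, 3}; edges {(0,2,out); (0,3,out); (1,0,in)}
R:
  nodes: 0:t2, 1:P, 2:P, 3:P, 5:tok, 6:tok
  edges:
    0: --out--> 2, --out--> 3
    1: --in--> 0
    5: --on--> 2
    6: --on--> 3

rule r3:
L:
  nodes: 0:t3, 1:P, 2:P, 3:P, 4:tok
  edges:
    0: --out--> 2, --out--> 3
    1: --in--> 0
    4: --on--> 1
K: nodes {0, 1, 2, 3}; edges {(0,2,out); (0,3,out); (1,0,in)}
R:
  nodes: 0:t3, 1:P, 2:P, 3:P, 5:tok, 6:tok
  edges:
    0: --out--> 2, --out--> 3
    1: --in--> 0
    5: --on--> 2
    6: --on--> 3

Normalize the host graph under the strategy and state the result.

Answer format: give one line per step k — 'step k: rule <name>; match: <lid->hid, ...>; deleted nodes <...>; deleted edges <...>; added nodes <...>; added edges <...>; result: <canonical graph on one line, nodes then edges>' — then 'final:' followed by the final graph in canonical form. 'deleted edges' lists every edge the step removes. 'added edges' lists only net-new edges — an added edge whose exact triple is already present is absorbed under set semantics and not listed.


step 1: rule r3; match: 0->9, 1->3, 2->1, 3->2, 4->10; deleted nodes 10; deleted edges (10,3,on); added nodes 15, 16; added edges (15,1,on); (16,2,on); result: nodes: 0:P, 1:P, 2:P, 3:P, 6:t1, 7:t2, 9:t3, 11:tok, 12:tok, 13:tok, 14:tok, 15:tok, 16:tok edges: (1,6,in); (1,7,in); (3,9,in); (6,0,out); (7,2,out); (7,3,out); (9,1,out); (9,2,out); (11,3,on); (12,2,on); (13,3,on); (14,3,on); (15,1,on); (16,2,on)
step 2: rule r1; match: 0->6, 1->1, 2->0, 3->15; deleted nodes 15; deleted edges (15,1,on); added nodes 17; added edges (17,0,on); result: nodes: 0:P, 1:P, 2:P, 3:P, 6:t1, 7:t2, 9:t3, 11:tok, 12:tok, 13:tok, 14:tok, 16:tok, 17:tok edges: (1,6,in); (1,7,in); (3,9,in); (6,0,out); (7,2,out); (7,3,out); (9,1,out); (9,2,out); (11,3,on); (12,2,on); (13,3,on); (14,3,on); (16,2,on); (17,0,on)
step 3: rule r3; match: 0->9, 1->3, 2->1, 3->2, 4->11; deleted nodes 11; deleted edges (11,3,on); added nodes 18, 19; added edges (18,1,on); (19,2,on); result: nodes: 0:P, 1:P, 2:P, 3:P, 6:t1, 7:t2, 9:t3, 12:tok, 13:tok, 14:tok, 16:tok, 17:tok, 18:tok, 19:tok edges: (1,6,in); (1,7,in); (3,9,in); (6,0,out); (7,2,out); (7,3,out); (9,1,out); (9,2,out); (12,2,on); (13,3,on); (14,3,on); (16,2,on); (17,0,on); (18,1,on); (19,2,on)
step 4: rule r1; match: 0->6, 1->1, 2->0, 3->18; deleted nodes 18; deleted edges (18,1,on); added nodes 20; added edges (20,0,on); result: nodes: 0:P, 1:P, 2:P, 3:P, 6:t1, 7:t2, 9:t3, 12:tok, 13:tok, 14:tok, 16:tok, 17:tok, 19:tok, 20:tok edges: (1,6,in); (1,7,in); (3,9,in); (6,0,out); (7,2,out); (7,3,out); (9,1,out); (9,2,out); (12,2,on); (13,3,on); (14,3,on); (16,2,on); (17,0,on); (19,2,on); (20,0,on)
step 5: rule r3; match: 0->9, 1->3, 2->1, 3->2, 4->13; deleted nodes 13; deleted edges (13,3,on); added nodes 21, 22; added edges (21,1,on); (22,2,on); result: nodes: 0:P, 1:P, 2:P, 3:P, 6:t1, 7:t2, 9:t3, 12:tok, 14:tok, 16:tok, 17:tok, 19:tok, 20:tok, 21:tok, 22:tok edges: (1,6,in); (1,7,in); (3,9,in); (6,0,out); (7,2,out); (7,3,out); (9,1,out); (9,2,out); (12,2,on); (14,3,on); (16,2,on); (17,0,on); (19,2,on); (20,0,on); (21,1,on); (22,2,on)
step 6: rule r1; match: 0->6, 1->1, 2->0, 3->21; deleted nodes 21; deleted edges (21,1,on); added nodes 23; added edges (23,0,on); result: nodes: 0:P, 1:P, 2:P, 3:P, 6:t1, 7:t2, 9:t3, 12:tok, 14:tok, 16:tok, 17:tok, 19:tok, 20:tok, 22:tok, 23:tok edges: (1,6,in); (1,7,in); (3,9,in); (6,0,out); (7,2,out); (7,3,out); (9,1,out); (9,2,out); (12,2,on); (14,3,on); (16,2,on); (17,0,on); (19,2,on); (20,0,on); (22,2,on); (23,0,on)
step 7: rule r3; match: 0->9, 1->3, 2->1, 3->2, 4->14; deleted nodes 14; deleted edges (14,3,on); added nodes 24, 25; added edges (24,1,on); (25,2,on); result: nodes: 0:P, 1:P, 2:P, 3:P, 6:t1, 7:t2, 9:t3, 12:tok, 16:tok, 17:tok, 19:tok, 20:tok, 22:tok, 23:tok, 24:tok, 25:tok edges: (1,6,in); (1,7,in); (3,9,in); (6,0,out); (7,2,out); (7,3,out); (9,1,out); (9,2,out); (12,2,on); (16,2,on); (17,0,on); (19,2,on); (20,0,on); (22,2,on); (23,0,on); (24,1,on); (25,2,on)
step 8: rule r1; match: 0->6, 1->1, 2->0, 3->24; deleted nodes 24; deleted edges (24,1,on); added nodes 26; added edges (26,0,on); result: nodes: 0:P, 1:P, 2:P, 3:P, 6:t1, 7:t2, 9:t3, 12:tok, 16:tok, 17:tok, 19:tok, 20:tok, 22:tok, 23:tok, 25:tok, 26:tok edges: (1,6,in); (1,7,in); (3,9,in); (6,0,out); (7,2,out); (7,3,out); (9,1,out); (9,2,out); (12,2,on); (16,2,on); (17,0,on); (19,2,on); (20,0,on); (22,2,on); (23,0,on); (25,2,on); (26,0,on)
final:
nodes: 0:P, 1:P, 2:P, 3:P, 6:t1, 7:t2, 9:t3, 12:tok, 16:tok, 17:tok, 19:tok, 20:tok, 22:tok, 23:tok, 25:tok, 26:tok
edges: (1,6,in); (1,7,in); (3,9,in); (6,0,out); (7,2,out); (7,3,out); (9,1,out); (9,2,out); (12,2,on); (16,2,on); (17,0,on); (19,2,on); (20,0,on); (22,2,on); (23,0,on); (25,2,on); (26,0,on)


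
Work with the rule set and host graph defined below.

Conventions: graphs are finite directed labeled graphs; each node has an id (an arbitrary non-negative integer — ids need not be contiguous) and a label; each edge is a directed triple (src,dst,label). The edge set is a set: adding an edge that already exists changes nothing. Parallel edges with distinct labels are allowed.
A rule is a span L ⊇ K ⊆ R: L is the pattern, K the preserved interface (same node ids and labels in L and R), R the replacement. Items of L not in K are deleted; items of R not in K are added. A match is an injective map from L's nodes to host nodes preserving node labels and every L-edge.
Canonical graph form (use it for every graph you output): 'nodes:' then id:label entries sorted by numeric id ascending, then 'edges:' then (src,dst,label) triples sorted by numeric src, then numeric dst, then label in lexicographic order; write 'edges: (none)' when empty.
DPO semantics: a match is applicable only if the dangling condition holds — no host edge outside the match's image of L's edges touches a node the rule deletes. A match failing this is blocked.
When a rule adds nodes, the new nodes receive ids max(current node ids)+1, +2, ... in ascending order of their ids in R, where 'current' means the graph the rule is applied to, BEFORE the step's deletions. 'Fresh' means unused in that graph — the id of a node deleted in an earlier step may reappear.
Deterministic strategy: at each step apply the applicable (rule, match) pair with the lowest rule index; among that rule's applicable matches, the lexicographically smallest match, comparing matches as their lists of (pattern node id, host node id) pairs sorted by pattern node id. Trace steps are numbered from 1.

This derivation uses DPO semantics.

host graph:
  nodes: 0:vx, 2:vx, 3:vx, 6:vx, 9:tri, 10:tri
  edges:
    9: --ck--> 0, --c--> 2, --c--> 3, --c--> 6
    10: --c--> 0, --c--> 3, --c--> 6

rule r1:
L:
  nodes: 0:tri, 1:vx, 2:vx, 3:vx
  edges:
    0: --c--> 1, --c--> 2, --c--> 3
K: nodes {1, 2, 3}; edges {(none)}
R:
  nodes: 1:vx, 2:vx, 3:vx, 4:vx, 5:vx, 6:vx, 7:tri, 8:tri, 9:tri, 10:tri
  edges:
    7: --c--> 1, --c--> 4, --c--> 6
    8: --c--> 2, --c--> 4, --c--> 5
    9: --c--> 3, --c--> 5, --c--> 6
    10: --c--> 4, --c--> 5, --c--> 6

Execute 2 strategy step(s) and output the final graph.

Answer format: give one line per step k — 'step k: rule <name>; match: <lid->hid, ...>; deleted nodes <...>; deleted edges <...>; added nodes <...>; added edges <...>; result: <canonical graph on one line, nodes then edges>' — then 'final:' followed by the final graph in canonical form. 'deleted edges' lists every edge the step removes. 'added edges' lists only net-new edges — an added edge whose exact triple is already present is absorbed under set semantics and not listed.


step 1: rule r1; match: 0->10, 1->0, 2->3, 3->6; deleted nodes 10; deleted edges (10,0,c); (10,3,c); (10,6,c); added nodes 11, 12, 13, 14, 15, 16, 17; added edges (14,0,c); (14,11,c); (14,13,c); (15,3,c); (15,11,c); (15,12,c); (16,6,c); (16,12,c); (16,13,c); (17,11,c); (17,12,c); (17,13,c); result: nodes: 0:vx, 2:vx, 3:vx, 6:vx, 9:tri, 11:vx, 12:vx, 13:vx, 14:tri, 15:tri, 16:tri, 17:tri edges: (9,0,ck); (9,2,c); (9,3,c); (9,6,c); (14,0,c); (14,11,c); (14,13,c); (15,3,c); (15,11,c); (15,12,c); (16,6,c); (16,12,c); (16,13,c); (17,11,c); (17,12,c); (17,13,c)
step 2: rule r1; match: 0->14, 1->0, 2->11, 3->13; deleted nodes 14; deleted edges (14,0,c); (14,11,c); (14,13,c); added nodes 18, 19, 20, 21, 22, 23, 24; added edges (21,0,c); (21,18,c); (21,20,c); (22,11,c); (22,18,c); (22,19,c); (23,13,c); (23,19,c); (23,20,c); (24,18,c); (24,19,c); (24,20,c); result: nodes: 0:vx, 2:vx, 3:vx, 6:vx, 9:tri, 11:vx, 12:vx, 13:vx, 15:tri, 16:tri, 17:tri, 18:vx, 19:vx, 20:vx, 21:tri, 22:tri, 23:tri, 24:tri edges: (9,0,ck); (9,2,c); (9,3,c); (9,6,c); (15,3,c); (15,11,c); (15,12,c); (16,6,c); (16,12,c); (16,13,c); (17,11,c); (17,12,c); (17,13,c); (21,0,c); (21,18,c); (21,20,c); (22,11,c); (22,18,c); (22,19,c); (23,13,c); (23,19,c); (23,20,c); (24,18,c); (24,19,c); (24,20,c)
final:
nodes: 0:vx, 2:vx, 3:vx, 6:vx, 9:tri, 11:vx, 12:vx, 13:vx, 15:tri, 16:tri, 17:tri, 18:vx, 19:vx, 20:vx, 21:tri, 22:tri, 23:tri, 24:tri
edges: (9,0,ck); (9,2,c); (9,3,c); (9,6,c); (15,3,c); (15,11,c); (15,12,c); (16,6,c); (16,12,c); (16,13,c); (17,11,c); (17,12,c); (17,13,c); (21,0,c); (21,18,c); (21,20,c); (22,11,c); (22,18,c); (22,19,c); (23,13,c); (23,19,c); (23,20,c); (24,18,c); (24,19,c); (24,20,c)


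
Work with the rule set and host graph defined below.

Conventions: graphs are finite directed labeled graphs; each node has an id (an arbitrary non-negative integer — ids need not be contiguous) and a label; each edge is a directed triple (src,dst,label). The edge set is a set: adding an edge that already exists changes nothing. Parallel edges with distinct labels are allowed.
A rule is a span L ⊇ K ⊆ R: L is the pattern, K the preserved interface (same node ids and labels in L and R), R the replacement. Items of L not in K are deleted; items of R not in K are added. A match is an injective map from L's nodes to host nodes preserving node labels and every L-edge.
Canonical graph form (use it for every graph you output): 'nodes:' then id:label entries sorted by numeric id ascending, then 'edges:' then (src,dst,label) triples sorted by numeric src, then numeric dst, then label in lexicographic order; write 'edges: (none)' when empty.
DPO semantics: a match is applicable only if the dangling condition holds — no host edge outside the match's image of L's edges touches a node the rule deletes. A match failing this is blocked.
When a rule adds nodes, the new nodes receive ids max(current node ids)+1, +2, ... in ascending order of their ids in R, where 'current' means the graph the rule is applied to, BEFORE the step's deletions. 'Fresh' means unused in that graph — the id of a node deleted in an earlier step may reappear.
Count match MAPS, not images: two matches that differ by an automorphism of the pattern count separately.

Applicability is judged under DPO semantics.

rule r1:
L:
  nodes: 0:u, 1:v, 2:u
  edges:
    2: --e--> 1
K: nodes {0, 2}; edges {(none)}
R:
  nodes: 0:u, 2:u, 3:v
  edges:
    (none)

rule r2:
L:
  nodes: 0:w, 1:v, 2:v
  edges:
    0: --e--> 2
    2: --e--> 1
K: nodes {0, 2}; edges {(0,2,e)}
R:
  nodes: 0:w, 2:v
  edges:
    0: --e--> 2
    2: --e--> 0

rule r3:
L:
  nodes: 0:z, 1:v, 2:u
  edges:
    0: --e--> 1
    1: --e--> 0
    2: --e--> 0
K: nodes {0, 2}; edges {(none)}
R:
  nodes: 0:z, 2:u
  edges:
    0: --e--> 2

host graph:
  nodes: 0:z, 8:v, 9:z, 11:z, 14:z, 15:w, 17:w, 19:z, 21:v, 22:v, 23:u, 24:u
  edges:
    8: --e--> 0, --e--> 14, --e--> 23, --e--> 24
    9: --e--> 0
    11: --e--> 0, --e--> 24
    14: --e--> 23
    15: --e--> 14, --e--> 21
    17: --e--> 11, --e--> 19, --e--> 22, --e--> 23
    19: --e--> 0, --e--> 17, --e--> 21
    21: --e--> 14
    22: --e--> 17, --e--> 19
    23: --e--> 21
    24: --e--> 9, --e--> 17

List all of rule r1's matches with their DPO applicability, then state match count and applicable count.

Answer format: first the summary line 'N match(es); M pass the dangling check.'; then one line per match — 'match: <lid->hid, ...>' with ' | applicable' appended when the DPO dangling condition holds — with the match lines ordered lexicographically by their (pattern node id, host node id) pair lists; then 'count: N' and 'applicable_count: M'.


1 match(es); 0 pass the dangling check.
match: 0->24, 1->21, 2->23
count: 1
applicable_count: 0


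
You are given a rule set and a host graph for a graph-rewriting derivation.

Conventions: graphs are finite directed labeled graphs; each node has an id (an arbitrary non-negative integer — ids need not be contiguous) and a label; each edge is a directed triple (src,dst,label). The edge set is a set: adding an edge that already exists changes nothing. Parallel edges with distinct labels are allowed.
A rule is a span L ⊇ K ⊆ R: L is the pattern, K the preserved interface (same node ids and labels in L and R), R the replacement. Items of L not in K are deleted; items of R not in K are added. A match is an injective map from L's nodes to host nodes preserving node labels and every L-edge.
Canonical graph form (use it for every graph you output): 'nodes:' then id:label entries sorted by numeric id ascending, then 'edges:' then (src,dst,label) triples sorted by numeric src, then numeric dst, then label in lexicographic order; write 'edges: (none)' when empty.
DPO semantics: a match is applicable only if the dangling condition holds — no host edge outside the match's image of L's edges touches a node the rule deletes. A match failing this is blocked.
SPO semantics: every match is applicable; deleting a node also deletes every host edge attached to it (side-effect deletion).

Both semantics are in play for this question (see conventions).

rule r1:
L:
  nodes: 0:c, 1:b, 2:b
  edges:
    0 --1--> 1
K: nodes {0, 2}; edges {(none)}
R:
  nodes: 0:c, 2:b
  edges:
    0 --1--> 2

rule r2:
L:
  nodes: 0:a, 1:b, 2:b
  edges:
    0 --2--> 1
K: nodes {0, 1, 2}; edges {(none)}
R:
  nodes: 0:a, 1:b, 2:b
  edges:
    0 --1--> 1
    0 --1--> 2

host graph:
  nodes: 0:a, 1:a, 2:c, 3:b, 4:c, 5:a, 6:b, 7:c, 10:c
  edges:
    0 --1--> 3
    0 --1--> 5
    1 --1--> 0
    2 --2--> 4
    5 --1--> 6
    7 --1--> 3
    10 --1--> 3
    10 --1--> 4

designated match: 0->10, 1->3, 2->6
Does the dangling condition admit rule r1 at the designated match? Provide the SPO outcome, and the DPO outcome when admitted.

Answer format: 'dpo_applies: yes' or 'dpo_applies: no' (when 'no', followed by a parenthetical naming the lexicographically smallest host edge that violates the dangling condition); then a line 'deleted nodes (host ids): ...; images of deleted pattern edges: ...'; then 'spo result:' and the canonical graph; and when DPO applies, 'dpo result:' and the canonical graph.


dpo_applies: no
(the rule deletes node 3, which keeps host edge (0,3,1) outside the match image — the dangling condition fails, DPO blocks; SPO proceeds and side-deletes such edges)
deleted nodes (host ids): 3; images of deleted pattern edges: (10,3,1)
spo result:
nodes: 0:a, 1:a, 2:c, 4:c, 5:a, 6:b, 7:c, 10:c
edges: (0,5,1); (1,0,1); (2,4,2); (5,6,1); (10,4,1); (10,6,1)


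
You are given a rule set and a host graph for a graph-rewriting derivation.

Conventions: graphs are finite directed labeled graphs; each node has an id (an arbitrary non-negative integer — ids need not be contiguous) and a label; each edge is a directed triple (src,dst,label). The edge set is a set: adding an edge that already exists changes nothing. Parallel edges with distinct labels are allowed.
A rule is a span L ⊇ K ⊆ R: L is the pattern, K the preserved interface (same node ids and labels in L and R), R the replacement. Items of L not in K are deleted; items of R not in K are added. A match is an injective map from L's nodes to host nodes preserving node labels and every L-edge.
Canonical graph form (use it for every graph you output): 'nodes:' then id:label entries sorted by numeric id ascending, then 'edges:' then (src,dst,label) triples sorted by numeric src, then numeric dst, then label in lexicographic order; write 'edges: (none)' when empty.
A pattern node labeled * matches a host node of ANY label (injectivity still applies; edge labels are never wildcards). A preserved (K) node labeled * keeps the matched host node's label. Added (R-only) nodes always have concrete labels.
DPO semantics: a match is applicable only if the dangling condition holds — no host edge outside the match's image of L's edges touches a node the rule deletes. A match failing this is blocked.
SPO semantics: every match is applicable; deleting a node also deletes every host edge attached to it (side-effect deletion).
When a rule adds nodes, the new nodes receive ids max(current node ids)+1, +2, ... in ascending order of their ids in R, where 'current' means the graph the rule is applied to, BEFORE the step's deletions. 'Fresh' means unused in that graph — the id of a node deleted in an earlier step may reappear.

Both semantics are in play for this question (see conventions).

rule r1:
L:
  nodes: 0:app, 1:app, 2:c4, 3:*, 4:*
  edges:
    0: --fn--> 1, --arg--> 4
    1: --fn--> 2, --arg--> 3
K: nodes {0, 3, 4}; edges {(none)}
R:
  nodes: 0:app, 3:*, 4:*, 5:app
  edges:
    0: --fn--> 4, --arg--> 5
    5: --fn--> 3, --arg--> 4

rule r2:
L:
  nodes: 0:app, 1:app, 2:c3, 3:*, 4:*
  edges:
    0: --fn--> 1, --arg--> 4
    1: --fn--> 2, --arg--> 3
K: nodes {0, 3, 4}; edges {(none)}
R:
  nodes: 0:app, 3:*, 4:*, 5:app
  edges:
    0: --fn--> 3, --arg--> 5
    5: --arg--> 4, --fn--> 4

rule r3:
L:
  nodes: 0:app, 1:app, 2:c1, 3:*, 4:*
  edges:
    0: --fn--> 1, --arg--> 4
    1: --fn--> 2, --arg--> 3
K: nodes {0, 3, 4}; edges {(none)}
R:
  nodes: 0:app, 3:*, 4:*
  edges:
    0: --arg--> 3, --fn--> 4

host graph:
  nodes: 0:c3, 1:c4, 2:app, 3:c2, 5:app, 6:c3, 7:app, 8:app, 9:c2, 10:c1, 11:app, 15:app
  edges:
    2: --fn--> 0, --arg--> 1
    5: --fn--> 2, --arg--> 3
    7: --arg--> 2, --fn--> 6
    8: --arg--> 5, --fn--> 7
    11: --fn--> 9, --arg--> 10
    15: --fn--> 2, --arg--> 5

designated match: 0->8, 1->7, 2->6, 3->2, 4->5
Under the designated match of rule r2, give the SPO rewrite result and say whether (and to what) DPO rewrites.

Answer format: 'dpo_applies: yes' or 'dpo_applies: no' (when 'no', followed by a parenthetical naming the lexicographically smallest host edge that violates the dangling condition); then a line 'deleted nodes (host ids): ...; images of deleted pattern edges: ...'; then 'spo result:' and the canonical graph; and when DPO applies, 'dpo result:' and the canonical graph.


dpo_applies: yes
deleted nodes (host ids): 6, 7; images of deleted pattern edges: (7,2,arg); (7,6,fn); (8,5,arg); (8,7,fn)
spo result:
nodes: 0:c3, 1:c4, 2:app, 3:c2, 5:app, 8:app, 9:c2, 10:c1, 11:app, 15:app, 16:app
edges: (2,0,fn); (2,1,arg); (5,2,fn); (5,3,arg); (8,2,fn); (8,16,arg); (11,9,fn); (11,10,arg); (15,2,fn); (15,5,arg); (16,5,arg); (16,5,fn)
dpo result:
nodes: 0:c3, 1:c4, 2:app, 3:c2, 5:app, 8:app, 9:c2, 10:c1, 11:app, 15:app, 16:app
edges: (2,0,fn); (2,1,arg); (5,2,fn); (5,3,arg); (8,2,fn); (8,16,arg); (11,9,fn); (11,10,arg); (15,2,fn); (15,5,arg); (16,5,arg); (16,5,fn)
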